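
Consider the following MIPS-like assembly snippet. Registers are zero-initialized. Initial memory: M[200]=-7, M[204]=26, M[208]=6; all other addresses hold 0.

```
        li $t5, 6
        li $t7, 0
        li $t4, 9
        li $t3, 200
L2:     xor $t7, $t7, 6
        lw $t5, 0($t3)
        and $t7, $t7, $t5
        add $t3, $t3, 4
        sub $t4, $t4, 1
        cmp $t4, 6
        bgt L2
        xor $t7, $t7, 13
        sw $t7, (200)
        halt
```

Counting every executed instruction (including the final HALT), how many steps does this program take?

li $t5, 6 → $t5=6
li $t7, 0 → $t7=0
li $t4, 9 → $t4=9
li $t3, 200 → $t3=200
xor $t7, $t7, 6 → $t7=0^6=6
lw $t5, 0($t3) → $t5=M[200]=-7
and $t7, $t7, $t5 → $t7=6&(-7)=0
add $t3, $t3, 4 → $t3=200+4=204
sub $t4, $t4, 1 → $t4=9-1=8
cmp $t4, 6  (cmp 8,6)
bgt L2: taken
xor $t7, $t7, 6 → $t7=0^6=6
lw $t5, 0($t3) → $t5=M[204]=26
and $t7, $t7, $t5 → $t7=6&26=2
add $t3, $t3, 4 → $t3=204+4=208
sub $t4, $t4, 1 → $t4=8-1=7
cmp $t4, 6  (cmp 7,6)
bgt L2: taken
xor $t7, $t7, 6 → $t7=2^6=4
lw $t5, 0($t3) → $t5=M[208]=6
and $t7, $t7, $t5 → $t7=4&6=4
add $t3, $t3, 4 → $t3=208+4=212
sub $t4, $t4, 1 → $t4=7-1=6
cmp $t4, 6  (cmp 6,6)
bgt L2: not taken
xor $t7, $t7, 13 → $t7=4^13=9
sw $t7, (200) → M[200]=9
halt.
Total executed instructions: 28.

28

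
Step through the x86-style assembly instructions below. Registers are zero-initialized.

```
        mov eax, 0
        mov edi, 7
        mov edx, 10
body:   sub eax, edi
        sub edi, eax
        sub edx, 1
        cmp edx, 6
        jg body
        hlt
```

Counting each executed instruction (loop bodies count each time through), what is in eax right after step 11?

after mov eax, 0: eax=0
after mov edi, 7: edi=7
after mov edx, 10: edx=10
after sub eax, edi: eax=0-7=-7
after sub edi, eax: edi=7-(-7)=14
after sub edx, 1: edx=10-1=9
cmp edx, 6  (cmp 9,6)
jg body: taken
after sub eax, edi: eax=(-7)-14=-21
after sub edi, eax: edi=14-(-21)=35
after sub edx, 1: edx=9-1=8
After step 11: eax = -21.

-21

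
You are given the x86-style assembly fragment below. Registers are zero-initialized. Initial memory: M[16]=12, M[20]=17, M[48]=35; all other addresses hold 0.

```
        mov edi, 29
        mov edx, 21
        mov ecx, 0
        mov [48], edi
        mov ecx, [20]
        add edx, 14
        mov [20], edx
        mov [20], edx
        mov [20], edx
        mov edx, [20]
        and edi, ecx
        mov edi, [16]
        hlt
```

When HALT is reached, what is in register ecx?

after mov edi, 29: edi=29
after mov edx, 21: edx=21
after mov ecx, 0: ecx=0
mov [48], edi → M[48]=29
after mov ecx, [20]: ecx=M[20]=17
after add edx, 14: edx=21+14=35
mov [20], edx → M[20]=35
mov [20], edx → M[20]=35
mov [20], edx → M[20]=35
after mov edx, [20]: edx=M[20]=35
after and edi, ecx: edi=29&17=17
after mov edi, [16]: edi=M[16]=12
halt.

17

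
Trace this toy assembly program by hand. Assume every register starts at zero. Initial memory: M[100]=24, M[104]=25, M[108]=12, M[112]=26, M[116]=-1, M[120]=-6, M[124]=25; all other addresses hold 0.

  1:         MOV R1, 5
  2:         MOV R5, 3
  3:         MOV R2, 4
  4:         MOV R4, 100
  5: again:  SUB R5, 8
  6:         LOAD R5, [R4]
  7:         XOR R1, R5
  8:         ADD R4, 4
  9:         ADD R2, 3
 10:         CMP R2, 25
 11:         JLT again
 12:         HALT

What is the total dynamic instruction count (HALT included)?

MOV R1, 5 → R1=5
MOV R5, 3 → R5=3
MOV R2, 4 → R2=4
MOV R4, 100 → R4=100
SUB R5, 8 → R5=3-8=-5
LOAD R5, [R4] → R5=M[100]=24
XOR R1, R5 → R1=5^24=29
ADD R4, 4 → R4=100+4=104
ADD R2, 3 → R2=4+3=7
CMP R2, 25  (cmp 7,25)
JLT again: taken
SUB R5, 8 → R5=24-8=16
LOAD R5, [R4] → R5=M[104]=25
XOR R1, R5 → R1=29^25=4
ADD R4, 4 → R4=104+4=108
ADD R2, 3 → R2=7+3=10
CMP R2, 25  (cmp 10,25)
JLT again: taken
SUB R5, 8 → R5=25-8=17
LOAD R5, [R4] → R5=M[108]=12
XOR R1, R5 → R1=4^12=8
ADD R4, 4 → R4=108+4=112
ADD R2, 3 → R2=10+3=13
CMP R2, 25  (cmp 13,25)
JLT again: taken
SUB R5, 8 → R5=12-8=4
LOAD R5, [R4] → R5=M[112]=26
XOR R1, R5 → R1=8^26=18
ADD R4, 4 → R4=112+4=116
ADD R2, 3 → R2=13+3=16
CMP R2, 25  (cmp 16,25)
JLT again: taken
SUB R5, 8 → R5=26-8=18
LOAD R5, [R4] → R5=M[116]=-1
XOR R1, R5 → R1=18^(-1)=-19
ADD R4, 4 → R4=116+4=120
ADD R2, 3 → R2=16+3=19
CMP R2, 25  (cmp 19,25)
JLT again: taken
SUB R5, 8 → R5=(-1)-8=-9
LOAD R5, [R4] → R5=M[120]=-6
XOR R1, R5 → R1=(-19)^(-6)=23
ADD R4, 4 → R4=120+4=124
ADD R2, 3 → R2=19+3=22
CMP R2, 25  (cmp 22,25)
JLT again: taken
SUB R5, 8 → R5=(-6)-8=-14
LOAD R5, [R4] → R5=M[124]=25
XOR R1, R5 → R1=23^25=14
ADD R4, 4 → R4=124+4=128
ADD R2, 3 → R2=22+3=25
CMP R2, 25  (cmp 25,25)
JLT again: not taken
halt.
Total executed instructions: 54.

54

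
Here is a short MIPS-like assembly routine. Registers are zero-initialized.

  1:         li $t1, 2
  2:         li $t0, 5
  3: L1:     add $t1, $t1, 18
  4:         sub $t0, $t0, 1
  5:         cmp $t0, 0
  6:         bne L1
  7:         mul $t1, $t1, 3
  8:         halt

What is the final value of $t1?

276

$t1=2
$t0=5
$t1=2+18=20
$t0=5-1=4
cmp $t0, 0  (cmp 4,0)
bne L1: taken
$t1=20+18=38
$t0=4-1=3
cmp $t0, 0  (cmp 3,0)
bne L1: taken
$t1=38+18=56
$t0=3-1=2
cmp $t0, 0  (cmp 2,0)
bne L1: taken
$t1=56+18=74
$t0=2-1=1
cmp $t0, 0  (cmp 1,0)
bne L1: taken
$t1=74+18=92
$t0=1-1=0
cmp $t0, 0  (cmp 0,0)
bne L1: not taken
$t1=92*3=276
halt.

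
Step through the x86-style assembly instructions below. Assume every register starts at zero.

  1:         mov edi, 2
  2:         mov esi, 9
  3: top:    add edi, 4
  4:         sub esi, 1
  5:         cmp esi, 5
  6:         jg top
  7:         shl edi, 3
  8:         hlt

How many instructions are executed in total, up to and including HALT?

after mov edi, 2: edi=2
after mov esi, 9: esi=9
after add edi, 4: edi=2+4=6
after sub esi, 1: esi=9-1=8
cmp esi, 5  (cmp 8,5)
jg top: taken
after add edi, 4: edi=6+4=10
after sub esi, 1: esi=8-1=7
cmp esi, 5  (cmp 7,5)
jg top: taken
after add edi, 4: edi=10+4=14
after sub esi, 1: esi=7-1=6
cmp esi, 5  (cmp 6,5)
jg top: taken
after add edi, 4: edi=14+4=18
after sub esi, 1: esi=6-1=5
cmp esi, 5  (cmp 5,5)
jg top: not taken
after shl edi, 3: edi=18<<3=144
halt.
Total executed instructions: 20.

20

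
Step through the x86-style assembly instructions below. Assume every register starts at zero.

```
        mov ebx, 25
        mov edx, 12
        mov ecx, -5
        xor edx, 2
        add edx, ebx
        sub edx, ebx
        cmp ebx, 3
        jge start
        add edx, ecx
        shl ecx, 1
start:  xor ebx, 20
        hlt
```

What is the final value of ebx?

after mov ebx, 25: ebx=25
after mov edx, 12: edx=12
after mov ecx, -5: ecx=-5
after xor edx, 2: edx=12^2=14
after add edx, ebx: edx=14+25=39
after sub edx, ebx: edx=39-25=14
cmp ebx, 3  (cmp 25,3)
jge start: taken
after xor ebx, 20: ebx=25^20=13
halt.

13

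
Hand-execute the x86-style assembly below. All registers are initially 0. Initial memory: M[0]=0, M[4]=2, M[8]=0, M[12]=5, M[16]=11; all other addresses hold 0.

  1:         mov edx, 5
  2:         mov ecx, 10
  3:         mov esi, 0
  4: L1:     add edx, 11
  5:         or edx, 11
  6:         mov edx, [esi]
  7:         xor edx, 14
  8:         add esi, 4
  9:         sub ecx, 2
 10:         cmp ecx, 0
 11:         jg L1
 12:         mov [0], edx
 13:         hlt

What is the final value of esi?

20

mov edx, 5 → edx=5
mov ecx, 10 → ecx=10
mov esi, 0 → esi=0
add edx, 11 → edx=5+11=16
or edx, 11 → edx=16|11=27
mov edx, [esi] → edx=M[0]=0
xor edx, 14 → edx=0^14=14
add esi, 4 → esi=0+4=4
sub ecx, 2 → ecx=10-2=8
cmp ecx, 0  (cmp 8,0)
jg L1: taken
add edx, 11 → edx=14+11=25
or edx, 11 → edx=25|11=27
mov edx, [esi] → edx=M[4]=2
xor edx, 14 → edx=2^14=12
add esi, 4 → esi=4+4=8
sub ecx, 2 → ecx=8-2=6
cmp ecx, 0  (cmp 6,0)
jg L1: taken
add edx, 11 → edx=12+11=23
or edx, 11 → edx=23|11=31
mov edx, [esi] → edx=M[8]=0
xor edx, 14 → edx=0^14=14
add esi, 4 → esi=8+4=12
sub ecx, 2 → ecx=6-2=4
cmp ecx, 0  (cmp 4,0)
jg L1: taken
add edx, 11 → edx=14+11=25
or edx, 11 → edx=25|11=27
mov edx, [esi] → edx=M[12]=5
xor edx, 14 → edx=5^14=11
add esi, 4 → esi=12+4=16
sub ecx, 2 → ecx=4-2=2
cmp ecx, 0  (cmp 2,0)
jg L1: taken
add edx, 11 → edx=11+11=22
or edx, 11 → edx=22|11=31
mov edx, [esi] → edx=M[16]=11
xor edx, 14 → edx=11^14=5
add esi, 4 → esi=16+4=20
sub ecx, 2 → ecx=2-2=0
cmp ecx, 0  (cmp 0,0)
jg L1: not taken
mov [0], edx → M[0]=5
halt.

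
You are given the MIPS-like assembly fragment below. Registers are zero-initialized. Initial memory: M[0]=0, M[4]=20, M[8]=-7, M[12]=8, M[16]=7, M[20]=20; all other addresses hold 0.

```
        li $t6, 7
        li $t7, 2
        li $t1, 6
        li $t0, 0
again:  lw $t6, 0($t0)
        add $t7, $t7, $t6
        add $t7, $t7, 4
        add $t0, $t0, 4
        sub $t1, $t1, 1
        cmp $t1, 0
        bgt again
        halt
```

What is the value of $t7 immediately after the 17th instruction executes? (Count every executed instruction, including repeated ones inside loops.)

30

after li $t6, 7: $t6=7
after li $t7, 2: $t7=2
after li $t1, 6: $t1=6
after li $t0, 0: $t0=0
after lw $t6, 0($t0): $t6=M[0]=0
after add $t7, $t7, $t6: $t7=2+0=2
after add $t7, $t7, 4: $t7=2+4=6
after add $t0, $t0, 4: $t0=0+4=4
after sub $t1, $t1, 1: $t1=6-1=5
cmp $t1, 0  (cmp 5,0)
bgt again: taken
after lw $t6, 0($t0): $t6=M[4]=20
after add $t7, $t7, $t6: $t7=6+20=26
after add $t7, $t7, 4: $t7=26+4=30
after add $t0, $t0, 4: $t0=4+4=8
after sub $t1, $t1, 1: $t1=5-1=4
cmp $t1, 0  (cmp 4,0)
After step 17: $t7 = 30.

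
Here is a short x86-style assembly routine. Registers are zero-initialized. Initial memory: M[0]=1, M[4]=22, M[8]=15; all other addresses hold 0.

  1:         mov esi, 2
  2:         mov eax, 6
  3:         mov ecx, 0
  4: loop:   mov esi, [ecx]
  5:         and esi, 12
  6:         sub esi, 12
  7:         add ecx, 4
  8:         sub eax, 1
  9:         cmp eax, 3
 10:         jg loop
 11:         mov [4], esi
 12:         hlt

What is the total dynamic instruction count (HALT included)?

26

after mov esi, 2: esi=2
after mov eax, 6: eax=6
after mov ecx, 0: ecx=0
after mov esi, [ecx]: esi=M[0]=1
after and esi, 12: esi=1&12=0
after sub esi, 12: esi=0-12=-12
after add ecx, 4: ecx=0+4=4
after sub eax, 1: eax=6-1=5
cmp eax, 3  (cmp 5,3)
jg loop: taken
after mov esi, [ecx]: esi=M[4]=22
after and esi, 12: esi=22&12=4
after sub esi, 12: esi=4-12=-8
after add ecx, 4: ecx=4+4=8
after sub eax, 1: eax=5-1=4
cmp eax, 3  (cmp 4,3)
jg loop: taken
after mov esi, [ecx]: esi=M[8]=15
after and esi, 12: esi=15&12=12
after sub esi, 12: esi=12-12=0
after add ecx, 4: ecx=8+4=12
after sub eax, 1: eax=4-1=3
cmp eax, 3  (cmp 3,3)
jg loop: not taken
mov [4], esi → M[4]=0
halt.
Total executed instructions: 26.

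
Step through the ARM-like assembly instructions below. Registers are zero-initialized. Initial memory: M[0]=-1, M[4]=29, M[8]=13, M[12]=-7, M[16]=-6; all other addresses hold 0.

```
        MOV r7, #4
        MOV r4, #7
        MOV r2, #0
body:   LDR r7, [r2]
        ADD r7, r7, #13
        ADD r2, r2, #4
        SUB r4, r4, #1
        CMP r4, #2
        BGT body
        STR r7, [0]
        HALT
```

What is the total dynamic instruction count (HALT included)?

r7=4
r4=7
r2=0
r7=M[0]=-1
r7=(-1)+13=12
r2=0+4=4
r4=7-1=6
CMP r4, #2  (cmp 6,2)
BGT body: taken
r7=M[4]=29
r7=29+13=42
r2=4+4=8
r4=6-1=5
CMP r4, #2  (cmp 5,2)
BGT body: taken
r7=M[8]=13
r7=13+13=26
r2=8+4=12
r4=5-1=4
CMP r4, #2  (cmp 4,2)
BGT body: taken
r7=M[12]=-7
r7=(-7)+13=6
r2=12+4=16
r4=4-1=3
CMP r4, #2  (cmp 3,2)
BGT body: taken
r7=M[16]=-6
r7=(-6)+13=7
r2=16+4=20
r4=3-1=2
CMP r4, #2  (cmp 2,2)
BGT body: not taken
STR r7, [0] → M[0]=7
halt.
Total executed instructions: 35.

35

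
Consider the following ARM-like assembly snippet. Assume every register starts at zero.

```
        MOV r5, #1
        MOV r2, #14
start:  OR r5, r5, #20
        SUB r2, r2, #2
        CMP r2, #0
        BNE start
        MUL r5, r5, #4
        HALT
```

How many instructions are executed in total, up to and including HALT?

MOV r5, #1 → r5=1
MOV r2, #14 → r2=14
OR r5, r5, #20 → r5=1|20=21
SUB r2, r2, #2 → r2=14-2=12
CMP r2, #0  (cmp 12,0)
BNE start: taken
OR r5, r5, #20 → r5=21|20=21
SUB r2, r2, #2 → r2=12-2=10
CMP r2, #0  (cmp 10,0)
BNE start: taken
OR r5, r5, #20 → r5=21|20=21
SUB r2, r2, #2 → r2=10-2=8
CMP r2, #0  (cmp 8,0)
BNE start: taken
OR r5, r5, #20 → r5=21|20=21
SUB r2, r2, #2 → r2=8-2=6
CMP r2, #0  (cmp 6,0)
BNE start: taken
OR r5, r5, #20 → r5=21|20=21
SUB r2, r2, #2 → r2=6-2=4
CMP r2, #0  (cmp 4,0)
BNE start: taken
OR r5, r5, #20 → r5=21|20=21
SUB r2, r2, #2 → r2=4-2=2
CMP r2, #0  (cmp 2,0)
BNE start: taken
OR r5, r5, #20 → r5=21|20=21
SUB r2, r2, #2 → r2=2-2=0
CMP r2, #0  (cmp 0,0)
BNE start: not taken
MUL r5, r5, #4 → r5=21*4=84
halt.
Total executed instructions: 32.

32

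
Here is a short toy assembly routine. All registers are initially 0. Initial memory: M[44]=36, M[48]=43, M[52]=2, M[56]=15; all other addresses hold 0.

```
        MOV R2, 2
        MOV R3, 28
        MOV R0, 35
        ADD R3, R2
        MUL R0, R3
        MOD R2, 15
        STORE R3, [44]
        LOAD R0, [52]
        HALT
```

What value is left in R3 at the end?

after MOV R2, 2: R2=2
after MOV R3, 28: R3=28
after MOV R0, 35: R0=35
after ADD R3, R2: R3=28+2=30
after MUL R0, R3: R0=35*30=1050
after MOD R2, 15: R2=2%15=2
STORE R3, [44] → M[44]=30
after LOAD R0, [52]: R0=M[52]=2
halt.

30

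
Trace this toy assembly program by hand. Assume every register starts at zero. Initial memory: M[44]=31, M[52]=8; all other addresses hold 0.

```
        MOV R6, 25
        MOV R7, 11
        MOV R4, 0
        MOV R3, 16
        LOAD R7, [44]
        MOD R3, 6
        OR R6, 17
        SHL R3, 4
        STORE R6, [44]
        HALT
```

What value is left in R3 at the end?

after MOV R6, 25: R6=25
after MOV R7, 11: R7=11
after MOV R4, 0: R4=0
after MOV R3, 16: R3=16
after LOAD R7, [44]: R7=M[44]=31
after MOD R3, 6: R3=16%6=4
after OR R6, 17: R6=25|17=25
after SHL R3, 4: R3=4<<4=64
STORE R6, [44] → M[44]=25
halt.

64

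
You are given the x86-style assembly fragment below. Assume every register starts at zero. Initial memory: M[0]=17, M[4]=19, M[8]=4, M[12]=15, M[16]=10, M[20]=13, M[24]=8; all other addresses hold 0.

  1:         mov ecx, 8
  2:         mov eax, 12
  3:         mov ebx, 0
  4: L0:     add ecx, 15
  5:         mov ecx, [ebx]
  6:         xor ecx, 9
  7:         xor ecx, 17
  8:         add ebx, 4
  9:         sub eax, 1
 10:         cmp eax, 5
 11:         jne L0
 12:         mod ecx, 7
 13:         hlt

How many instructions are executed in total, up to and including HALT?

after mov ecx, 8: ecx=8
after mov eax, 12: eax=12
after mov ebx, 0: ebx=0
after add ecx, 15: ecx=8+15=23
after mov ecx, [ebx]: ecx=M[0]=17
after xor ecx, 9: ecx=17^9=24
after xor ecx, 17: ecx=24^17=9
after add ebx, 4: ebx=0+4=4
after sub eax, 1: eax=12-1=11
cmp eax, 5  (cmp 11,5)
jne L0: taken
after add ecx, 15: ecx=9+15=24
after mov ecx, [ebx]: ecx=M[4]=19
after xor ecx, 9: ecx=19^9=26
after xor ecx, 17: ecx=26^17=11
after add ebx, 4: ebx=4+4=8
after sub eax, 1: eax=11-1=10
cmp eax, 5  (cmp 10,5)
jne L0: taken
after add ecx, 15: ecx=11+15=26
after mov ecx, [ebx]: ecx=M[8]=4
after xor ecx, 9: ecx=4^9=13
after xor ecx, 17: ecx=13^17=28
after add ebx, 4: ebx=8+4=12
after sub eax, 1: eax=10-1=9
cmp eax, 5  (cmp 9,5)
jne L0: taken
after add ecx, 15: ecx=28+15=43
after mov ecx, [ebx]: ecx=M[12]=15
after xor ecx, 9: ecx=15^9=6
after xor ecx, 17: ecx=6^17=23
after add ebx, 4: ebx=12+4=16
after sub eax, 1: eax=9-1=8
cmp eax, 5  (cmp 8,5)
jne L0: taken
after add ecx, 15: ecx=23+15=38
after mov ecx, [ebx]: ecx=M[16]=10
after xor ecx, 9: ecx=10^9=3
after xor ecx, 17: ecx=3^17=18
after add ebx, 4: ebx=16+4=20
after sub eax, 1: eax=8-1=7
cmp eax, 5  (cmp 7,5)
jne L0: taken
after add ecx, 15: ecx=18+15=33
after mov ecx, [ebx]: ecx=M[20]=13
after xor ecx, 9: ecx=13^9=4
after xor ecx, 17: ecx=4^17=21
after add ebx, 4: ebx=20+4=24
after sub eax, 1: eax=7-1=6
cmp eax, 5  (cmp 6,5)
jne L0: taken
after add ecx, 15: ecx=21+15=36
after mov ecx, [ebx]: ecx=M[24]=8
after xor ecx, 9: ecx=8^9=1
after xor ecx, 17: ecx=1^17=16
after add ebx, 4: ebx=24+4=28
after sub eax, 1: eax=6-1=5
cmp eax, 5  (cmp 5,5)
jne L0: not taken
after mod ecx, 7: ecx=16%7=2
halt.
Total executed instructions: 61.

61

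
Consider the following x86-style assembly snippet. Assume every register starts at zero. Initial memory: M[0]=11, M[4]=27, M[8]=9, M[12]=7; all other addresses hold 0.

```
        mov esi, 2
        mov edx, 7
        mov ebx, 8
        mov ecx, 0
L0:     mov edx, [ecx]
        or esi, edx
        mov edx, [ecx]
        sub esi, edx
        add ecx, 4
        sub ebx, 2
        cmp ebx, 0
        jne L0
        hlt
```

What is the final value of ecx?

16

after mov esi, 2: esi=2
after mov edx, 7: edx=7
after mov ebx, 8: ebx=8
after mov ecx, 0: ecx=0
after mov edx, [ecx]: edx=M[0]=11
after or esi, edx: esi=2|11=11
after mov edx, [ecx]: edx=M[0]=11
after sub esi, edx: esi=11-11=0
after add ecx, 4: ecx=0+4=4
after sub ebx, 2: ebx=8-2=6
cmp ebx, 0  (cmp 6,0)
jne L0: taken
after mov edx, [ecx]: edx=M[4]=27
after or esi, edx: esi=0|27=27
after mov edx, [ecx]: edx=M[4]=27
after sub esi, edx: esi=27-27=0
after add ecx, 4: ecx=4+4=8
after sub ebx, 2: ebx=6-2=4
cmp ebx, 0  (cmp 4,0)
jne L0: taken
after mov edx, [ecx]: edx=M[8]=9
after or esi, edx: esi=0|9=9
after mov edx, [ecx]: edx=M[8]=9
after sub esi, edx: esi=9-9=0
after add ecx, 4: ecx=8+4=12
after sub ebx, 2: ebx=4-2=2
cmp ebx, 0  (cmp 2,0)
jne L0: taken
after mov edx, [ecx]: edx=M[12]=7
after or esi, edx: esi=0|7=7
after mov edx, [ecx]: edx=M[12]=7
after sub esi, edx: esi=7-7=0
after add ecx, 4: ecx=12+4=16
after sub ebx, 2: ebx=2-2=0
cmp ebx, 0  (cmp 0,0)
jne L0: not taken
halt.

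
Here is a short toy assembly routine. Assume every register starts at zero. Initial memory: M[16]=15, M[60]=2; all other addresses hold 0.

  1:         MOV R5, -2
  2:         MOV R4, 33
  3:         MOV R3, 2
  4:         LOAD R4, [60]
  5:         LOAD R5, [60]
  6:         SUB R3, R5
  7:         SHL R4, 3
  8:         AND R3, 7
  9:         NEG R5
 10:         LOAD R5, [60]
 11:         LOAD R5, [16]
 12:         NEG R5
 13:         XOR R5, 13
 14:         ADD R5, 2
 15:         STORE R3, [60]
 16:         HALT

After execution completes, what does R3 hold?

0

R5=-2
R4=33
R3=2
R4=M[60]=2
R5=M[60]=2
R3=2-2=0
R4=2<<3=16
R3=0&7=0
R5=-(2)=-2
R5=M[60]=2
R5=M[16]=15
R5=-(15)=-15
R5=(-15)^13=-4
R5=(-4)+2=-2
STORE R3, [60] → M[60]=0
halt.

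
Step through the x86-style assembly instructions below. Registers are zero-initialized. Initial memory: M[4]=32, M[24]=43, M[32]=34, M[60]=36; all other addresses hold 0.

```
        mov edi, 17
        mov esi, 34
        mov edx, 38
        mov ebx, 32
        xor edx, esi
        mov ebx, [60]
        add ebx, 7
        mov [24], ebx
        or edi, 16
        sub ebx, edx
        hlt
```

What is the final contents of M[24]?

edi=17
esi=34
edx=38
ebx=32
edx=38^34=4
ebx=M[60]=36
ebx=36+7=43
mov [24], ebx → M[24]=43
edi=17|16=17
ebx=43-4=39
halt.

43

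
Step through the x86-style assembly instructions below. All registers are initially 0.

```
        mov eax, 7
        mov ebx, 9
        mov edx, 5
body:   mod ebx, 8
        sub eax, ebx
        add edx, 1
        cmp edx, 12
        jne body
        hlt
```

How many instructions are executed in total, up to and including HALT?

39

after mov eax, 7: eax=7
after mov ebx, 9: ebx=9
after mov edx, 5: edx=5
after mod ebx, 8: ebx=9%8=1
after sub eax, ebx: eax=7-1=6
after add edx, 1: edx=5+1=6
cmp edx, 12  (cmp 6,12)
jne body: taken
after mod ebx, 8: ebx=1%8=1
after sub eax, ebx: eax=6-1=5
after add edx, 1: edx=6+1=7
cmp edx, 12  (cmp 7,12)
jne body: taken
after mod ebx, 8: ebx=1%8=1
after sub eax, ebx: eax=5-1=4
after add edx, 1: edx=7+1=8
cmp edx, 12  (cmp 8,12)
jne body: taken
after mod ebx, 8: ebx=1%8=1
after sub eax, ebx: eax=4-1=3
after add edx, 1: edx=8+1=9
cmp edx, 12  (cmp 9,12)
jne body: taken
after mod ebx, 8: ebx=1%8=1
after sub eax, ebx: eax=3-1=2
after add edx, 1: edx=9+1=10
cmp edx, 12  (cmp 10,12)
jne body: taken
after mod ebx, 8: ebx=1%8=1
after sub eax, ebx: eax=2-1=1
after add edx, 1: edx=10+1=11
cmp edx, 12  (cmp 11,12)
jne body: taken
after mod ebx, 8: ebx=1%8=1
after sub eax, ebx: eax=1-1=0
after add edx, 1: edx=11+1=12
cmp edx, 12  (cmp 12,12)
jne body: not taken
halt.
Total executed instructions: 39.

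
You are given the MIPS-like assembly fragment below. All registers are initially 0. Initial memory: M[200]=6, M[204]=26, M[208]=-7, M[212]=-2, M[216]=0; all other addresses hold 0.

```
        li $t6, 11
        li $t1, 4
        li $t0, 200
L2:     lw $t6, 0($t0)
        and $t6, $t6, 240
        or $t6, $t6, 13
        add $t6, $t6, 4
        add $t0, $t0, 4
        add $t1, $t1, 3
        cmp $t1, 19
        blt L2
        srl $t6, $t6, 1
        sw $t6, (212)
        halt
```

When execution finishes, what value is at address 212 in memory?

after li $t6, 11: $t6=11
after li $t1, 4: $t1=4
after li $t0, 200: $t0=200
after lw $t6, 0($t0): $t6=M[200]=6
after and $t6, $t6, 240: $t6=6&240=0
after or $t6, $t6, 13: $t6=0|13=13
after add $t6, $t6, 4: $t6=13+4=17
after add $t0, $t0, 4: $t0=200+4=204
after add $t1, $t1, 3: $t1=4+3=7
cmp $t1, 19  (cmp 7,19)
blt L2: taken
after lw $t6, 0($t0): $t6=M[204]=26
after and $t6, $t6, 240: $t6=26&240=16
after or $t6, $t6, 13: $t6=16|13=29
after add $t6, $t6, 4: $t6=29+4=33
after add $t0, $t0, 4: $t0=204+4=208
after add $t1, $t1, 3: $t1=7+3=10
cmp $t1, 19  (cmp 10,19)
blt L2: taken
after lw $t6, 0($t0): $t6=M[208]=-7
after and $t6, $t6, 240: $t6=(-7)&240=240
after or $t6, $t6, 13: $t6=240|13=253
after add $t6, $t6, 4: $t6=253+4=257
after add $t0, $t0, 4: $t0=208+4=212
after add $t1, $t1, 3: $t1=10+3=13
cmp $t1, 19  (cmp 13,19)
blt L2: taken
after lw $t6, 0($t0): $t6=M[212]=-2
after and $t6, $t6, 240: $t6=(-2)&240=240
after or $t6, $t6, 13: $t6=240|13=253
after add $t6, $t6, 4: $t6=253+4=257
after add $t0, $t0, 4: $t0=212+4=216
after add $t1, $t1, 3: $t1=13+3=16
cmp $t1, 19  (cmp 16,19)
blt L2: taken
after lw $t6, 0($t0): $t6=M[216]=0
after and $t6, $t6, 240: $t6=0&240=0
after or $t6, $t6, 13: $t6=0|13=13
after add $t6, $t6, 4: $t6=13+4=17
after add $t0, $t0, 4: $t0=216+4=220
after add $t1, $t1, 3: $t1=16+3=19
cmp $t1, 19  (cmp 19,19)
blt L2: not taken
after srl $t6, $t6, 1: $t6=17>>1=8
sw $t6, (212) → M[212]=8
halt.

8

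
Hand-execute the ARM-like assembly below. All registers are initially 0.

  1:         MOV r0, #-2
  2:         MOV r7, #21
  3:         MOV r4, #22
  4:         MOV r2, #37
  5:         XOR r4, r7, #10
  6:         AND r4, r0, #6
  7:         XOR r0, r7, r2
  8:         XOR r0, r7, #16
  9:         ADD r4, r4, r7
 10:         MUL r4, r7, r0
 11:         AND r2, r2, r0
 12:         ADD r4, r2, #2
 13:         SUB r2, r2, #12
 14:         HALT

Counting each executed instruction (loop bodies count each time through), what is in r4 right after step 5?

r0=-2
r7=21
r4=22
r2=37
r4=21^10=31
After step 5: r4 = 31.

31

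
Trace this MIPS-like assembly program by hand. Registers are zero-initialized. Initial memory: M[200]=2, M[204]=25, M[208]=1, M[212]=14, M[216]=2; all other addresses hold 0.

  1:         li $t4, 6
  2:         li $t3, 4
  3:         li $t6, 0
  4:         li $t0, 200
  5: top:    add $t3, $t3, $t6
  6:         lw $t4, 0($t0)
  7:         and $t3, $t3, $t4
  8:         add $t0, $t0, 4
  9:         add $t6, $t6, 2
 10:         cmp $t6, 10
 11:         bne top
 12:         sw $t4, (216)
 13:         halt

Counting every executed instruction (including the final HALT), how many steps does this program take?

li $t4, 6 → $t4=6
li $t3, 4 → $t3=4
li $t6, 0 → $t6=0
li $t0, 200 → $t0=200
add $t3, $t3, $t6 → $t3=4+0=4
lw $t4, 0($t0) → $t4=M[200]=2
and $t3, $t3, $t4 → $t3=4&2=0
add $t0, $t0, 4 → $t0=200+4=204
add $t6, $t6, 2 → $t6=0+2=2
cmp $t6, 10  (cmp 2,10)
bne top: taken
add $t3, $t3, $t6 → $t3=0+2=2
lw $t4, 0($t0) → $t4=M[204]=25
and $t3, $t3, $t4 → $t3=2&25=0
add $t0, $t0, 4 → $t0=204+4=208
add $t6, $t6, 2 → $t6=2+2=4
cmp $t6, 10  (cmp 4,10)
bne top: taken
add $t3, $t3, $t6 → $t3=0+4=4
lw $t4, 0($t0) → $t4=M[208]=1
and $t3, $t3, $t4 → $t3=4&1=0
add $t0, $t0, 4 → $t0=208+4=212
add $t6, $t6, 2 → $t6=4+2=6
cmp $t6, 10  (cmp 6,10)
bne top: taken
add $t3, $t3, $t6 → $t3=0+6=6
lw $t4, 0($t0) → $t4=M[212]=14
and $t3, $t3, $t4 → $t3=6&14=6
add $t0, $t0, 4 → $t0=212+4=216
add $t6, $t6, 2 → $t6=6+2=8
cmp $t6, 10  (cmp 8,10)
bne top: taken
add $t3, $t3, $t6 → $t3=6+8=14
lw $t4, 0($t0) → $t4=M[216]=2
and $t3, $t3, $t4 → $t3=14&2=2
add $t0, $t0, 4 → $t0=216+4=220
add $t6, $t6, 2 → $t6=8+2=10
cmp $t6, 10  (cmp 10,10)
bne top: not taken
sw $t4, (216) → M[216]=2
halt.
Total executed instructions: 41.

41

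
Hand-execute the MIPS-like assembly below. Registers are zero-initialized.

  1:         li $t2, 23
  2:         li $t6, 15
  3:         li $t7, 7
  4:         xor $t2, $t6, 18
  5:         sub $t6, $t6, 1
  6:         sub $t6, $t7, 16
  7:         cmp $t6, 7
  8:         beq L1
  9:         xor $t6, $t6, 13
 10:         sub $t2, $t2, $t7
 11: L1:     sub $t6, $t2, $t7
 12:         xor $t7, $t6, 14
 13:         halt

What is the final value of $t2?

$t2=23
$t6=15
$t7=7
$t2=15^18=29
$t6=15-1=14
$t6=7-16=-9
cmp $t6, 7  (cmp -9,7)
beq L1: not taken
$t6=(-9)^13=-6
$t2=29-7=22
$t6=22-7=15
$t7=15^14=1
halt.

22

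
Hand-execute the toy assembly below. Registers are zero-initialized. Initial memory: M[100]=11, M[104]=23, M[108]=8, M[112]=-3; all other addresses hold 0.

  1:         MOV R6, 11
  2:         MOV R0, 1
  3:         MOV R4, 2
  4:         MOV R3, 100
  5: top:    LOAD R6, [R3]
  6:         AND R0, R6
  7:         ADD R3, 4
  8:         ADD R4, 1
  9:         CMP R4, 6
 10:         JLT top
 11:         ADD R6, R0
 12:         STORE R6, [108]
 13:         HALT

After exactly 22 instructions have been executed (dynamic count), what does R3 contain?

112

after MOV R6, 11: R6=11
after MOV R0, 1: R0=1
after MOV R4, 2: R4=2
after MOV R3, 100: R3=100
after LOAD R6, [R3]: R6=M[100]=11
after AND R0, R6: R0=1&11=1
after ADD R3, 4: R3=100+4=104
after ADD R4, 1: R4=2+1=3
CMP R4, 6  (cmp 3,6)
JLT top: taken
after LOAD R6, [R3]: R6=M[104]=23
after AND R0, R6: R0=1&23=1
after ADD R3, 4: R3=104+4=108
after ADD R4, 1: R4=3+1=4
CMP R4, 6  (cmp 4,6)
JLT top: taken
after LOAD R6, [R3]: R6=M[108]=8
after AND R0, R6: R0=1&8=0
after ADD R3, 4: R3=108+4=112
after ADD R4, 1: R4=4+1=5
CMP R4, 6  (cmp 5,6)
JLT top: taken
After step 22: R3 = 112.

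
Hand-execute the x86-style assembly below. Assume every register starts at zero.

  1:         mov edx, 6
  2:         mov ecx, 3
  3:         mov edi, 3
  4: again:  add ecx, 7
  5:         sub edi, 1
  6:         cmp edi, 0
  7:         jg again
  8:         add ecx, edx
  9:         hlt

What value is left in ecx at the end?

after mov edx, 6: edx=6
after mov ecx, 3: ecx=3
after mov edi, 3: edi=3
after add ecx, 7: ecx=3+7=10
after sub edi, 1: edi=3-1=2
cmp edi, 0  (cmp 2,0)
jg again: taken
after add ecx, 7: ecx=10+7=17
after sub edi, 1: edi=2-1=1
cmp edi, 0  (cmp 1,0)
jg again: taken
after add ecx, 7: ecx=17+7=24
after sub edi, 1: edi=1-1=0
cmp edi, 0  (cmp 0,0)
jg again: not taken
after add ecx, edx: ecx=24+6=30
halt.

30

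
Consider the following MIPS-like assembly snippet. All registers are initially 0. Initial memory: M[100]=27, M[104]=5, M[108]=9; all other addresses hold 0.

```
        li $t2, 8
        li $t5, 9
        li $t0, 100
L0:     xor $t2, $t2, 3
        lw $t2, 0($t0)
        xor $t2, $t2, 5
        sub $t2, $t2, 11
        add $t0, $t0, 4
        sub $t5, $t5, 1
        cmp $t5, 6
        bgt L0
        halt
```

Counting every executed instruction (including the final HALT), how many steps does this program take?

$t2=8
$t5=9
$t0=100
$t2=8^3=11
$t2=M[100]=27
$t2=27^5=30
$t2=30-11=19
$t0=100+4=104
$t5=9-1=8
cmp $t5, 6  (cmp 8,6)
bgt L0: taken
$t2=19^3=16
$t2=M[104]=5
$t2=5^5=0
$t2=0-11=-11
$t0=104+4=108
$t5=8-1=7
cmp $t5, 6  (cmp 7,6)
bgt L0: taken
$t2=(-11)^3=-10
$t2=M[108]=9
$t2=9^5=12
$t2=12-11=1
$t0=108+4=112
$t5=7-1=6
cmp $t5, 6  (cmp 6,6)
bgt L0: not taken
halt.
Total executed instructions: 28.

28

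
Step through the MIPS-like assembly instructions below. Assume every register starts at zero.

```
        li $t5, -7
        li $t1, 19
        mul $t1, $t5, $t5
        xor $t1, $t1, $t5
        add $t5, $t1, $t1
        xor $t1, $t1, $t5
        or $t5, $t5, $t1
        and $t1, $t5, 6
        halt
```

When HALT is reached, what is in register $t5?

$t5=-7
$t1=19
$t1=(-7)*(-7)=49
$t1=49^(-7)=-56
$t5=(-56)+(-56)=-112
$t1=(-56)^(-112)=88
$t5=(-112)|88=-40
$t1=(-40)&6=0
halt.

-40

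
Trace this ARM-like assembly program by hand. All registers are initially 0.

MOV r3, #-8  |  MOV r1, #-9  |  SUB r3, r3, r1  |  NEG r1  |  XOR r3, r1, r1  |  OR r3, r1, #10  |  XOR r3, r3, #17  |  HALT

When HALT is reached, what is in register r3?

after MOV r3, #-8: r3=-8
after MOV r1, #-9: r1=-9
after SUB r3, r3, r1: r3=(-8)-(-9)=1
after NEG r1: r1=-(-9)=9
after XOR r3, r1, r1: r3=9^9=0
after OR r3, r1, #10: r3=9|10=11
after XOR r3, r3, #17: r3=11^17=26
halt.

26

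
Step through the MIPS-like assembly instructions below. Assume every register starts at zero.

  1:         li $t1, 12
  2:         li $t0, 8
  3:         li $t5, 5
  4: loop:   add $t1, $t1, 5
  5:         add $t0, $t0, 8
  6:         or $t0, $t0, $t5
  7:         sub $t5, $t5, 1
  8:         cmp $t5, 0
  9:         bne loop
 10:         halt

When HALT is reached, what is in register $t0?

$t1=12
$t0=8
$t5=5
$t1=12+5=17
$t0=8+8=16
$t0=16|5=21
$t5=5-1=4
cmp $t5, 0  (cmp 4,0)
bne loop: taken
$t1=17+5=22
$t0=21+8=29
$t0=29|4=29
$t5=4-1=3
cmp $t5, 0  (cmp 3,0)
bne loop: taken
$t1=22+5=27
$t0=29+8=37
$t0=37|3=39
$t5=3-1=2
cmp $t5, 0  (cmp 2,0)
bne loop: taken
$t1=27+5=32
$t0=39+8=47
$t0=47|2=47
$t5=2-1=1
cmp $t5, 0  (cmp 1,0)
bne loop: taken
$t1=32+5=37
$t0=47+8=55
$t0=55|1=55
$t5=1-1=0
cmp $t5, 0  (cmp 0,0)
bne loop: not taken
halt.

55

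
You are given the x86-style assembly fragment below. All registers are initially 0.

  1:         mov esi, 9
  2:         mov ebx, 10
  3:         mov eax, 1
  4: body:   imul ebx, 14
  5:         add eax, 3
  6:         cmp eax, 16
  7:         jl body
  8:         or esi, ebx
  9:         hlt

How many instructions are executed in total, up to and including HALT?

after mov esi, 9: esi=9
after mov ebx, 10: ebx=10
after mov eax, 1: eax=1
after imul ebx, 14: ebx=10*14=140
after add eax, 3: eax=1+3=4
cmp eax, 16  (cmp 4,16)
jl body: taken
after imul ebx, 14: ebx=140*14=1960
after add eax, 3: eax=4+3=7
cmp eax, 16  (cmp 7,16)
jl body: taken
after imul ebx, 14: ebx=1960*14=27440
after add eax, 3: eax=7+3=10
cmp eax, 16  (cmp 10,16)
jl body: taken
after imul ebx, 14: ebx=27440*14=384160
after add eax, 3: eax=10+3=13
cmp eax, 16  (cmp 13,16)
jl body: taken
after imul ebx, 14: ebx=384160*14=5378240
after add eax, 3: eax=13+3=16
cmp eax, 16  (cmp 16,16)
jl body: not taken
after or esi, ebx: esi=9|5378240=5378249
halt.
Total executed instructions: 25.

25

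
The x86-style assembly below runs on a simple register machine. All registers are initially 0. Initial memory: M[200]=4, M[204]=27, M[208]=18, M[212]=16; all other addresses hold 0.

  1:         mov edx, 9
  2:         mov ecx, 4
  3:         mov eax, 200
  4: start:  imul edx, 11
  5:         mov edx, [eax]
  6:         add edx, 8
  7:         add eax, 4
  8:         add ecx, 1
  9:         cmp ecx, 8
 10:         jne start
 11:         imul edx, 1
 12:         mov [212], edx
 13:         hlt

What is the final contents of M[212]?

edx=9
ecx=4
eax=200
edx=9*11=99
edx=M[200]=4
edx=4+8=12
eax=200+4=204
ecx=4+1=5
cmp ecx, 8  (cmp 5,8)
jne start: taken
edx=12*11=132
edx=M[204]=27
edx=27+8=35
eax=204+4=208
ecx=5+1=6
cmp ecx, 8  (cmp 6,8)
jne start: taken
edx=35*11=385
edx=M[208]=18
edx=18+8=26
eax=208+4=212
ecx=6+1=7
cmp ecx, 8  (cmp 7,8)
jne start: taken
edx=26*11=286
edx=M[212]=16
edx=16+8=24
eax=212+4=216
ecx=7+1=8
cmp ecx, 8  (cmp 8,8)
jne start: not taken
edx=24*1=24
mov [212], edx → M[212]=24
halt.

24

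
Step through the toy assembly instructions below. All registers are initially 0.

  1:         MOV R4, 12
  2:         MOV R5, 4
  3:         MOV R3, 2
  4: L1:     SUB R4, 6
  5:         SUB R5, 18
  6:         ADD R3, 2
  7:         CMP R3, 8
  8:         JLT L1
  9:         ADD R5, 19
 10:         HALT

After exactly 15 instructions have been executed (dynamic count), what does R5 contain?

-50

MOV R4, 12 → R4=12
MOV R5, 4 → R5=4
MOV R3, 2 → R3=2
SUB R4, 6 → R4=12-6=6
SUB R5, 18 → R5=4-18=-14
ADD R3, 2 → R3=2+2=4
CMP R3, 8  (cmp 4,8)
JLT L1: taken
SUB R4, 6 → R4=6-6=0
SUB R5, 18 → R5=(-14)-18=-32
ADD R3, 2 → R3=4+2=6
CMP R3, 8  (cmp 6,8)
JLT L1: taken
SUB R4, 6 → R4=0-6=-6
SUB R5, 18 → R5=(-32)-18=-50
After step 15: R5 = -50.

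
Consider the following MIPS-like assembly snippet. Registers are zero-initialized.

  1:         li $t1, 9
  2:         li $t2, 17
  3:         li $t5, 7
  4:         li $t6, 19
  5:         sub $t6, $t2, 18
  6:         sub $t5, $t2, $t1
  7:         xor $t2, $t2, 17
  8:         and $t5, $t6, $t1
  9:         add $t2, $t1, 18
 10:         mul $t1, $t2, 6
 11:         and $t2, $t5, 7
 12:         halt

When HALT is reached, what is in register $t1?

after li $t1, 9: $t1=9
after li $t2, 17: $t2=17
after li $t5, 7: $t5=7
after li $t6, 19: $t6=19
after sub $t6, $t2, 18: $t6=17-18=-1
after sub $t5, $t2, $t1: $t5=17-9=8
after xor $t2, $t2, 17: $t2=17^17=0
after and $t5, $t6, $t1: $t5=(-1)&9=9
after add $t2, $t1, 18: $t2=9+18=27
after mul $t1, $t2, 6: $t1=27*6=162
after and $t2, $t5, 7: $t2=9&7=1
halt.

162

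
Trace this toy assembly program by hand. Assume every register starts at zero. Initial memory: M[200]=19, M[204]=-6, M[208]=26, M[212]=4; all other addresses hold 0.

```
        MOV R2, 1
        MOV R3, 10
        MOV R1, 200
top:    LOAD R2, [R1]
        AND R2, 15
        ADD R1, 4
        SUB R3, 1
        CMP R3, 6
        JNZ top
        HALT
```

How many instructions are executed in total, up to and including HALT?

28

after MOV R2, 1: R2=1
after MOV R3, 10: R3=10
after MOV R1, 200: R1=200
after LOAD R2, [R1]: R2=M[200]=19
after AND R2, 15: R2=19&15=3
after ADD R1, 4: R1=200+4=204
after SUB R3, 1: R3=10-1=9
CMP R3, 6  (cmp 9,6)
JNZ top: taken
after LOAD R2, [R1]: R2=M[204]=-6
after AND R2, 15: R2=(-6)&15=10
after ADD R1, 4: R1=204+4=208
after SUB R3, 1: R3=9-1=8
CMP R3, 6  (cmp 8,6)
JNZ top: taken
after LOAD R2, [R1]: R2=M[208]=26
after AND R2, 15: R2=26&15=10
after ADD R1, 4: R1=208+4=212
after SUB R3, 1: R3=8-1=7
CMP R3, 6  (cmp 7,6)
JNZ top: taken
after LOAD R2, [R1]: R2=M[212]=4
after AND R2, 15: R2=4&15=4
after ADD R1, 4: R1=212+4=216
after SUB R3, 1: R3=7-1=6
CMP R3, 6  (cmp 6,6)
JNZ top: not taken
halt.
Total executed instructions: 28.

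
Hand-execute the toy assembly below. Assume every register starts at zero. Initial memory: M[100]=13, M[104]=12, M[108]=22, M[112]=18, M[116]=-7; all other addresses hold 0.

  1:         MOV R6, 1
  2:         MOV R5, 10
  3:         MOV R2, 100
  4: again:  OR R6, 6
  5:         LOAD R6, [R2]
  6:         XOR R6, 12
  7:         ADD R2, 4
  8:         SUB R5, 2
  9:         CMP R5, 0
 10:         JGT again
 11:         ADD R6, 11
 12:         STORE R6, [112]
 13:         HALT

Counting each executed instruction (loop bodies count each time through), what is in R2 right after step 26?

after MOV R6, 1: R6=1
after MOV R5, 10: R5=10
after MOV R2, 100: R2=100
after OR R6, 6: R6=1|6=7
after LOAD R6, [R2]: R6=M[100]=13
after XOR R6, 12: R6=13^12=1
after ADD R2, 4: R2=100+4=104
after SUB R5, 2: R5=10-2=8
CMP R5, 0  (cmp 8,0)
JGT again: taken
after OR R6, 6: R6=1|6=7
after LOAD R6, [R2]: R6=M[104]=12
after XOR R6, 12: R6=12^12=0
after ADD R2, 4: R2=104+4=108
after SUB R5, 2: R5=8-2=6
CMP R5, 0  (cmp 6,0)
JGT again: taken
after OR R6, 6: R6=0|6=6
after LOAD R6, [R2]: R6=M[108]=22
after XOR R6, 12: R6=22^12=26
after ADD R2, 4: R2=108+4=112
after SUB R5, 2: R5=6-2=4
CMP R5, 0  (cmp 4,0)
JGT again: taken
after OR R6, 6: R6=26|6=30
after LOAD R6, [R2]: R6=M[112]=18
After step 26: R2 = 112.

112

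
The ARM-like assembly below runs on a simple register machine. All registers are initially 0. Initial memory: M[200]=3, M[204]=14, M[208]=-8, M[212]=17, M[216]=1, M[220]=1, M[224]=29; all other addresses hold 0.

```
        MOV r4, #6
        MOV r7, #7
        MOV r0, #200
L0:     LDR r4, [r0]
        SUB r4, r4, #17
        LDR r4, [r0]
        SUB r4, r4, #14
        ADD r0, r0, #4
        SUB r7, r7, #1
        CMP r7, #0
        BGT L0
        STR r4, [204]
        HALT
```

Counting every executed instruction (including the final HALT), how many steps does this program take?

61

after MOV r4, #6: r4=6
after MOV r7, #7: r7=7
after MOV r0, #200: r0=200
after LDR r4, [r0]: r4=M[200]=3
after SUB r4, r4, #17: r4=3-17=-14
after LDR r4, [r0]: r4=M[200]=3
after SUB r4, r4, #14: r4=3-14=-11
after ADD r0, r0, #4: r0=200+4=204
after SUB r7, r7, #1: r7=7-1=6
CMP r7, #0  (cmp 6,0)
BGT L0: taken
after LDR r4, [r0]: r4=M[204]=14
after SUB r4, r4, #17: r4=14-17=-3
after LDR r4, [r0]: r4=M[204]=14
after SUB r4, r4, #14: r4=14-14=0
after ADD r0, r0, #4: r0=204+4=208
after SUB r7, r7, #1: r7=6-1=5
CMP r7, #0  (cmp 5,0)
BGT L0: taken
after LDR r4, [r0]: r4=M[208]=-8
after SUB r4, r4, #17: r4=(-8)-17=-25
after LDR r4, [r0]: r4=M[208]=-8
after SUB r4, r4, #14: r4=(-8)-14=-22
after ADD r0, r0, #4: r0=208+4=212
after SUB r7, r7, #1: r7=5-1=4
CMP r7, #0  (cmp 4,0)
BGT L0: taken
after LDR r4, [r0]: r4=M[212]=17
after SUB r4, r4, #17: r4=17-17=0
after LDR r4, [r0]: r4=M[212]=17
after SUB r4, r4, #14: r4=17-14=3
after ADD r0, r0, #4: r0=212+4=216
after SUB r7, r7, #1: r7=4-1=3
CMP r7, #0  (cmp 3,0)
BGT L0: taken
after LDR r4, [r0]: r4=M[216]=1
after SUB r4, r4, #17: r4=1-17=-16
after LDR r4, [r0]: r4=M[216]=1
after SUB r4, r4, #14: r4=1-14=-13
after ADD r0, r0, #4: r0=216+4=220
after SUB r7, r7, #1: r7=3-1=2
CMP r7, #0  (cmp 2,0)
BGT L0: taken
after LDR r4, [r0]: r4=M[220]=1
after SUB r4, r4, #17: r4=1-17=-16
after LDR r4, [r0]: r4=M[220]=1
after SUB r4, r4, #14: r4=1-14=-13
after ADD r0, r0, #4: r0=220+4=224
after SUB r7, r7, #1: r7=2-1=1
CMP r7, #0  (cmp 1,0)
BGT L0: taken
after LDR r4, [r0]: r4=M[224]=29
after SUB r4, r4, #17: r4=29-17=12
after LDR r4, [r0]: r4=M[224]=29
after SUB r4, r4, #14: r4=29-14=15
after ADD r0, r0, #4: r0=224+4=228
after SUB r7, r7, #1: r7=1-1=0
CMP r7, #0  (cmp 0,0)
BGT L0: not taken
STR r4, [204] → M[204]=15
halt.
Total executed instructions: 61.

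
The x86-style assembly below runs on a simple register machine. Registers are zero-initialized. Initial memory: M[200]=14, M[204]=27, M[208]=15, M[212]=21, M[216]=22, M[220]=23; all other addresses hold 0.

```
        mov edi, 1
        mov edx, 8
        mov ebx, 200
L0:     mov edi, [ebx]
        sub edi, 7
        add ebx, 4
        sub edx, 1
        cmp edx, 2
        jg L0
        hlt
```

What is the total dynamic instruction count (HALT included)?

edi=1
edx=8
ebx=200
edi=M[200]=14
edi=14-7=7
ebx=200+4=204
edx=8-1=7
cmp edx, 2  (cmp 7,2)
jg L0: taken
edi=M[204]=27
edi=27-7=20
ebx=204+4=208
edx=7-1=6
cmp edx, 2  (cmp 6,2)
jg L0: taken
edi=M[208]=15
edi=15-7=8
ebx=208+4=212
edx=6-1=5
cmp edx, 2  (cmp 5,2)
jg L0: taken
edi=M[212]=21
edi=21-7=14
ebx=212+4=216
edx=5-1=4
cmp edx, 2  (cmp 4,2)
jg L0: taken
edi=M[216]=22
edi=22-7=15
ebx=216+4=220
edx=4-1=3
cmp edx, 2  (cmp 3,2)
jg L0: taken
edi=M[220]=23
edi=23-7=16
ebx=220+4=224
edx=3-1=2
cmp edx, 2  (cmp 2,2)
jg L0: not taken
halt.
Total executed instructions: 40.

40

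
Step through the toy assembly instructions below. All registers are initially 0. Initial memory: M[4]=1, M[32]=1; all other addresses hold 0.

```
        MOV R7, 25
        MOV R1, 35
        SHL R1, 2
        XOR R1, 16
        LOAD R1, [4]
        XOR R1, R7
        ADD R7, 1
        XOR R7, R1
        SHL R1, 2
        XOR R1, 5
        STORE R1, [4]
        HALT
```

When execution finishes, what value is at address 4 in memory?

101

MOV R7, 25 → R7=25
MOV R1, 35 → R1=35
SHL R1, 2 → R1=35<<2=140
XOR R1, 16 → R1=140^16=156
LOAD R1, [4] → R1=M[4]=1
XOR R1, R7 → R1=1^25=24
ADD R7, 1 → R7=25+1=26
XOR R7, R1 → R7=26^24=2
SHL R1, 2 → R1=24<<2=96
XOR R1, 5 → R1=96^5=101
STORE R1, [4] → M[4]=101
halt.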